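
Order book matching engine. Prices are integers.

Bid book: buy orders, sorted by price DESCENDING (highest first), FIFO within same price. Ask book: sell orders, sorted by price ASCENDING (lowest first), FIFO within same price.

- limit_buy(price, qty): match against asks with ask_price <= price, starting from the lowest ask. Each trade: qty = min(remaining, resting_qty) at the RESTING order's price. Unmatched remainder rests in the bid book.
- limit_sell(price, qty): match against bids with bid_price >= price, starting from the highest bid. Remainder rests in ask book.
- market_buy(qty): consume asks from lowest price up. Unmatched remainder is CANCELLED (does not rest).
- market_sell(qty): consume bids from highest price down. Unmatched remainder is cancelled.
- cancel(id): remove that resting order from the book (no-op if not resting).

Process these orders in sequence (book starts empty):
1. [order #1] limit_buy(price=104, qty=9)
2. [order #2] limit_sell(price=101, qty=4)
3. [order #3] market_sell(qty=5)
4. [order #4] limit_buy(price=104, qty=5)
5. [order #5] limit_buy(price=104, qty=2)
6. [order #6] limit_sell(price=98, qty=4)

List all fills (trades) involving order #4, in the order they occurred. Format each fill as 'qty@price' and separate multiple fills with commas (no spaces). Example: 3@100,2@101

Answer: 4@104

Derivation:
After op 1 [order #1] limit_buy(price=104, qty=9): fills=none; bids=[#1:9@104] asks=[-]
After op 2 [order #2] limit_sell(price=101, qty=4): fills=#1x#2:4@104; bids=[#1:5@104] asks=[-]
After op 3 [order #3] market_sell(qty=5): fills=#1x#3:5@104; bids=[-] asks=[-]
After op 4 [order #4] limit_buy(price=104, qty=5): fills=none; bids=[#4:5@104] asks=[-]
After op 5 [order #5] limit_buy(price=104, qty=2): fills=none; bids=[#4:5@104 #5:2@104] asks=[-]
After op 6 [order #6] limit_sell(price=98, qty=4): fills=#4x#6:4@104; bids=[#4:1@104 #5:2@104] asks=[-]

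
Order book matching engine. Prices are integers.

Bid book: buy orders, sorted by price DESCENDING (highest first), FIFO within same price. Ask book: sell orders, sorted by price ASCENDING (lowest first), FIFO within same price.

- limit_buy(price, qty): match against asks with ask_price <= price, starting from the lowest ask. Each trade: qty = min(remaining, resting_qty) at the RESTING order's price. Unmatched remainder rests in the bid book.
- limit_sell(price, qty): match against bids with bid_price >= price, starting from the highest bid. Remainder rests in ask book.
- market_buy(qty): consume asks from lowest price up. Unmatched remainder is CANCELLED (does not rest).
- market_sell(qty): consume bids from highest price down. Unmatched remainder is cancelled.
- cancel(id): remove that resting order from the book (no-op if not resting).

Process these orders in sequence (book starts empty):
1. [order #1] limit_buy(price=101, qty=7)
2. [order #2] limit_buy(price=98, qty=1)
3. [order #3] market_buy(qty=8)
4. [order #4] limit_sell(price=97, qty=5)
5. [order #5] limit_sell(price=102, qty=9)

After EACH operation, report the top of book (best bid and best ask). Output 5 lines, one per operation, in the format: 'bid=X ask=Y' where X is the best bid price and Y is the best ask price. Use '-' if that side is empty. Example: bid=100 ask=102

After op 1 [order #1] limit_buy(price=101, qty=7): fills=none; bids=[#1:7@101] asks=[-]
After op 2 [order #2] limit_buy(price=98, qty=1): fills=none; bids=[#1:7@101 #2:1@98] asks=[-]
After op 3 [order #3] market_buy(qty=8): fills=none; bids=[#1:7@101 #2:1@98] asks=[-]
After op 4 [order #4] limit_sell(price=97, qty=5): fills=#1x#4:5@101; bids=[#1:2@101 #2:1@98] asks=[-]
After op 5 [order #5] limit_sell(price=102, qty=9): fills=none; bids=[#1:2@101 #2:1@98] asks=[#5:9@102]

Answer: bid=101 ask=-
bid=101 ask=-
bid=101 ask=-
bid=101 ask=-
bid=101 ask=102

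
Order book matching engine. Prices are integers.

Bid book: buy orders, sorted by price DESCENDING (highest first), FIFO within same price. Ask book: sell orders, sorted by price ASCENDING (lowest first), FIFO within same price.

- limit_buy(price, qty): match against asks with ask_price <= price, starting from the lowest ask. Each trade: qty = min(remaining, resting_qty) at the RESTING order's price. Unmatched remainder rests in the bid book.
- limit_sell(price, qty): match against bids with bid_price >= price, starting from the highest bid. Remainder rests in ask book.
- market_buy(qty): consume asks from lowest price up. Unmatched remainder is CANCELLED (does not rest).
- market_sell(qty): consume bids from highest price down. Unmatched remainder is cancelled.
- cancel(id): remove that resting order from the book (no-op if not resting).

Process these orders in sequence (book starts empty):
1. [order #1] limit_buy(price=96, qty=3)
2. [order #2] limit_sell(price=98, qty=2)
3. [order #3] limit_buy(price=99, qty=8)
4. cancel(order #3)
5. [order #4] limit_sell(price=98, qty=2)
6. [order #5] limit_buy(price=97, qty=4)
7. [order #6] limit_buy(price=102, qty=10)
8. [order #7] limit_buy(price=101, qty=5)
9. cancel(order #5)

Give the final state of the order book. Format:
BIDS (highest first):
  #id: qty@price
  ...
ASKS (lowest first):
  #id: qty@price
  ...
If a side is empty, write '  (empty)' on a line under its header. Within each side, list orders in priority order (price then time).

After op 1 [order #1] limit_buy(price=96, qty=3): fills=none; bids=[#1:3@96] asks=[-]
After op 2 [order #2] limit_sell(price=98, qty=2): fills=none; bids=[#1:3@96] asks=[#2:2@98]
After op 3 [order #3] limit_buy(price=99, qty=8): fills=#3x#2:2@98; bids=[#3:6@99 #1:3@96] asks=[-]
After op 4 cancel(order #3): fills=none; bids=[#1:3@96] asks=[-]
After op 5 [order #4] limit_sell(price=98, qty=2): fills=none; bids=[#1:3@96] asks=[#4:2@98]
After op 6 [order #5] limit_buy(price=97, qty=4): fills=none; bids=[#5:4@97 #1:3@96] asks=[#4:2@98]
After op 7 [order #6] limit_buy(price=102, qty=10): fills=#6x#4:2@98; bids=[#6:8@102 #5:4@97 #1:3@96] asks=[-]
After op 8 [order #7] limit_buy(price=101, qty=5): fills=none; bids=[#6:8@102 #7:5@101 #5:4@97 #1:3@96] asks=[-]
After op 9 cancel(order #5): fills=none; bids=[#6:8@102 #7:5@101 #1:3@96] asks=[-]

Answer: BIDS (highest first):
  #6: 8@102
  #7: 5@101
  #1: 3@96
ASKS (lowest first):
  (empty)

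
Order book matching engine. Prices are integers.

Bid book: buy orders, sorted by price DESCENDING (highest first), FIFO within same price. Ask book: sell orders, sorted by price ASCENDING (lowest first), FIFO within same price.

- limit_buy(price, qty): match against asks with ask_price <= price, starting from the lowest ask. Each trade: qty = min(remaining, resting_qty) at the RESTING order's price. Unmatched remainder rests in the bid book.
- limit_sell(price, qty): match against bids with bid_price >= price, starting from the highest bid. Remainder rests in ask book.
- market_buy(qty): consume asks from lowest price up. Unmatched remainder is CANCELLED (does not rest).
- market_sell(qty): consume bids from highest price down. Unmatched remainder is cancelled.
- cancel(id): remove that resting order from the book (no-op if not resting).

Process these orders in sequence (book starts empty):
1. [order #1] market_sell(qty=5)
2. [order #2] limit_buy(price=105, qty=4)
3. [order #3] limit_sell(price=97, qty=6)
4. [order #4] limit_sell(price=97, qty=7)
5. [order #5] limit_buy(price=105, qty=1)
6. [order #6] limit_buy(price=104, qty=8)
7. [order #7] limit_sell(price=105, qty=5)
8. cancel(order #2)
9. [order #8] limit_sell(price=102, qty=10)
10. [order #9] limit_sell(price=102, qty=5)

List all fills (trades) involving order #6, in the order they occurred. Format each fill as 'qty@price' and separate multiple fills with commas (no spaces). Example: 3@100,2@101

Answer: 1@97,7@97

Derivation:
After op 1 [order #1] market_sell(qty=5): fills=none; bids=[-] asks=[-]
After op 2 [order #2] limit_buy(price=105, qty=4): fills=none; bids=[#2:4@105] asks=[-]
After op 3 [order #3] limit_sell(price=97, qty=6): fills=#2x#3:4@105; bids=[-] asks=[#3:2@97]
After op 4 [order #4] limit_sell(price=97, qty=7): fills=none; bids=[-] asks=[#3:2@97 #4:7@97]
After op 5 [order #5] limit_buy(price=105, qty=1): fills=#5x#3:1@97; bids=[-] asks=[#3:1@97 #4:7@97]
After op 6 [order #6] limit_buy(price=104, qty=8): fills=#6x#3:1@97 #6x#4:7@97; bids=[-] asks=[-]
After op 7 [order #7] limit_sell(price=105, qty=5): fills=none; bids=[-] asks=[#7:5@105]
After op 8 cancel(order #2): fills=none; bids=[-] asks=[#7:5@105]
After op 9 [order #8] limit_sell(price=102, qty=10): fills=none; bids=[-] asks=[#8:10@102 #7:5@105]
After op 10 [order #9] limit_sell(price=102, qty=5): fills=none; bids=[-] asks=[#8:10@102 #9:5@102 #7:5@105]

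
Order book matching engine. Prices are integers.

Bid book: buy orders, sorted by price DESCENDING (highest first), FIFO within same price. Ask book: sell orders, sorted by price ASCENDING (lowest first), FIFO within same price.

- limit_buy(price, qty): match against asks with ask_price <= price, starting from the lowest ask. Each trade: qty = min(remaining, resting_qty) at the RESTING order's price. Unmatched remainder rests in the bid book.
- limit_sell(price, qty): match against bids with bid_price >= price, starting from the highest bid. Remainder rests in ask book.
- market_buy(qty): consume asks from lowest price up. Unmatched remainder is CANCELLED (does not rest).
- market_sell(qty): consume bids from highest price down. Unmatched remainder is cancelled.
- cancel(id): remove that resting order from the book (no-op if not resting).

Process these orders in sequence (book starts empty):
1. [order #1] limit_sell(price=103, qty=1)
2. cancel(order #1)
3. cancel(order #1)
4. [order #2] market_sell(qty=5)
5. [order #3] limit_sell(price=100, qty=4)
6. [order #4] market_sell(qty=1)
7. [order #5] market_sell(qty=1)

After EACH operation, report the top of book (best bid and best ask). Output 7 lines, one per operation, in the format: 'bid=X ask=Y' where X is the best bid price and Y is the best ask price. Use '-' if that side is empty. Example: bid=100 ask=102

Answer: bid=- ask=103
bid=- ask=-
bid=- ask=-
bid=- ask=-
bid=- ask=100
bid=- ask=100
bid=- ask=100

Derivation:
After op 1 [order #1] limit_sell(price=103, qty=1): fills=none; bids=[-] asks=[#1:1@103]
After op 2 cancel(order #1): fills=none; bids=[-] asks=[-]
After op 3 cancel(order #1): fills=none; bids=[-] asks=[-]
After op 4 [order #2] market_sell(qty=5): fills=none; bids=[-] asks=[-]
After op 5 [order #3] limit_sell(price=100, qty=4): fills=none; bids=[-] asks=[#3:4@100]
After op 6 [order #4] market_sell(qty=1): fills=none; bids=[-] asks=[#3:4@100]
After op 7 [order #5] market_sell(qty=1): fills=none; bids=[-] asks=[#3:4@100]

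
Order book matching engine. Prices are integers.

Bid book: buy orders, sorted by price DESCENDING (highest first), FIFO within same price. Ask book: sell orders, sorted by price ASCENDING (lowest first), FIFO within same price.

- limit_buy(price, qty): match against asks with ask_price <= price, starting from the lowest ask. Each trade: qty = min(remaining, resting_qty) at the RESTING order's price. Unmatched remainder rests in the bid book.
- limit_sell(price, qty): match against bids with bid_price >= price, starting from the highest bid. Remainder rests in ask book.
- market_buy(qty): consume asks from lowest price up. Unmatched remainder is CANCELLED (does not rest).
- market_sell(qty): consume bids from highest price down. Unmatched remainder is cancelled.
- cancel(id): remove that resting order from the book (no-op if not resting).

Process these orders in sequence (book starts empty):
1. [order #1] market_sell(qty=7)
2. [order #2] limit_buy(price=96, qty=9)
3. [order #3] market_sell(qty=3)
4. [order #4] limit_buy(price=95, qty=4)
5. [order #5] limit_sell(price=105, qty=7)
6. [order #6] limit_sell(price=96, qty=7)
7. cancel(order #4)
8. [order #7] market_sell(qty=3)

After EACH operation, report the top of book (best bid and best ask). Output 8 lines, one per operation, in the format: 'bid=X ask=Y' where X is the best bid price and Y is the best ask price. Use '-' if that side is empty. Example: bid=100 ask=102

Answer: bid=- ask=-
bid=96 ask=-
bid=96 ask=-
bid=96 ask=-
bid=96 ask=105
bid=95 ask=96
bid=- ask=96
bid=- ask=96

Derivation:
After op 1 [order #1] market_sell(qty=7): fills=none; bids=[-] asks=[-]
After op 2 [order #2] limit_buy(price=96, qty=9): fills=none; bids=[#2:9@96] asks=[-]
After op 3 [order #3] market_sell(qty=3): fills=#2x#3:3@96; bids=[#2:6@96] asks=[-]
After op 4 [order #4] limit_buy(price=95, qty=4): fills=none; bids=[#2:6@96 #4:4@95] asks=[-]
After op 5 [order #5] limit_sell(price=105, qty=7): fills=none; bids=[#2:6@96 #4:4@95] asks=[#5:7@105]
After op 6 [order #6] limit_sell(price=96, qty=7): fills=#2x#6:6@96; bids=[#4:4@95] asks=[#6:1@96 #5:7@105]
After op 7 cancel(order #4): fills=none; bids=[-] asks=[#6:1@96 #5:7@105]
After op 8 [order #7] market_sell(qty=3): fills=none; bids=[-] asks=[#6:1@96 #5:7@105]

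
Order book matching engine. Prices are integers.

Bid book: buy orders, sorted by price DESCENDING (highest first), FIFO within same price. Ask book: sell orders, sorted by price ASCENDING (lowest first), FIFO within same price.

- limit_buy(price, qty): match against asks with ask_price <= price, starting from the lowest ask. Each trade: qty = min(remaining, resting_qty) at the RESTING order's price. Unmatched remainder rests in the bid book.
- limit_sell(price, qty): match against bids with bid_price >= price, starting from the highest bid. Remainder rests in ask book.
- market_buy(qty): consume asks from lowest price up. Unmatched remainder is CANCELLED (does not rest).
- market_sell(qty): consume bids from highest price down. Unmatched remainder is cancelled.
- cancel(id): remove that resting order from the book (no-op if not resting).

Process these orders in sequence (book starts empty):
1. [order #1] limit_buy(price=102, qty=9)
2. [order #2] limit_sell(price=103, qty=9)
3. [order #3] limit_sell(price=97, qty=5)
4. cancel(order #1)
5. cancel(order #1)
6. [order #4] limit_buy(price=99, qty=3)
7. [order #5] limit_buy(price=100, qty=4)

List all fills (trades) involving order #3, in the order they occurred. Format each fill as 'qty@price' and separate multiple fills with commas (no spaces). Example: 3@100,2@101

Answer: 5@102

Derivation:
After op 1 [order #1] limit_buy(price=102, qty=9): fills=none; bids=[#1:9@102] asks=[-]
After op 2 [order #2] limit_sell(price=103, qty=9): fills=none; bids=[#1:9@102] asks=[#2:9@103]
After op 3 [order #3] limit_sell(price=97, qty=5): fills=#1x#3:5@102; bids=[#1:4@102] asks=[#2:9@103]
After op 4 cancel(order #1): fills=none; bids=[-] asks=[#2:9@103]
After op 5 cancel(order #1): fills=none; bids=[-] asks=[#2:9@103]
After op 6 [order #4] limit_buy(price=99, qty=3): fills=none; bids=[#4:3@99] asks=[#2:9@103]
After op 7 [order #5] limit_buy(price=100, qty=4): fills=none; bids=[#5:4@100 #4:3@99] asks=[#2:9@103]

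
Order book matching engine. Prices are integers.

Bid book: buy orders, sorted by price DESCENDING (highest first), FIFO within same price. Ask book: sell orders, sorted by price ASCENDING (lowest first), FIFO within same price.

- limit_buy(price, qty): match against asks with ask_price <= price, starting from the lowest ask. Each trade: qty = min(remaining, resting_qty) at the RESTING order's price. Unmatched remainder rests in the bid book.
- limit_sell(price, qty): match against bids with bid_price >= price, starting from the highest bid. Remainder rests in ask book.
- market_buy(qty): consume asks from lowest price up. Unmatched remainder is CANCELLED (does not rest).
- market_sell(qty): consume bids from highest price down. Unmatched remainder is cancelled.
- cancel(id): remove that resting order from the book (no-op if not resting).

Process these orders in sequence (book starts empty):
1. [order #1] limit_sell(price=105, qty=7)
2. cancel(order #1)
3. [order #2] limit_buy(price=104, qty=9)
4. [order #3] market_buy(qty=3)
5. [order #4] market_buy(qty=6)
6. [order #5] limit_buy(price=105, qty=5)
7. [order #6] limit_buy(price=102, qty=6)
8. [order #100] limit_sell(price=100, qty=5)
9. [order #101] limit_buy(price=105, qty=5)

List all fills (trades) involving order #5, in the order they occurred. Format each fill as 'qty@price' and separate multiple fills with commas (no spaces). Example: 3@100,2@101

After op 1 [order #1] limit_sell(price=105, qty=7): fills=none; bids=[-] asks=[#1:7@105]
After op 2 cancel(order #1): fills=none; bids=[-] asks=[-]
After op 3 [order #2] limit_buy(price=104, qty=9): fills=none; bids=[#2:9@104] asks=[-]
After op 4 [order #3] market_buy(qty=3): fills=none; bids=[#2:9@104] asks=[-]
After op 5 [order #4] market_buy(qty=6): fills=none; bids=[#2:9@104] asks=[-]
After op 6 [order #5] limit_buy(price=105, qty=5): fills=none; bids=[#5:5@105 #2:9@104] asks=[-]
After op 7 [order #6] limit_buy(price=102, qty=6): fills=none; bids=[#5:5@105 #2:9@104 #6:6@102] asks=[-]
After op 8 [order #100] limit_sell(price=100, qty=5): fills=#5x#100:5@105; bids=[#2:9@104 #6:6@102] asks=[-]
After op 9 [order #101] limit_buy(price=105, qty=5): fills=none; bids=[#101:5@105 #2:9@104 #6:6@102] asks=[-]

Answer: 5@105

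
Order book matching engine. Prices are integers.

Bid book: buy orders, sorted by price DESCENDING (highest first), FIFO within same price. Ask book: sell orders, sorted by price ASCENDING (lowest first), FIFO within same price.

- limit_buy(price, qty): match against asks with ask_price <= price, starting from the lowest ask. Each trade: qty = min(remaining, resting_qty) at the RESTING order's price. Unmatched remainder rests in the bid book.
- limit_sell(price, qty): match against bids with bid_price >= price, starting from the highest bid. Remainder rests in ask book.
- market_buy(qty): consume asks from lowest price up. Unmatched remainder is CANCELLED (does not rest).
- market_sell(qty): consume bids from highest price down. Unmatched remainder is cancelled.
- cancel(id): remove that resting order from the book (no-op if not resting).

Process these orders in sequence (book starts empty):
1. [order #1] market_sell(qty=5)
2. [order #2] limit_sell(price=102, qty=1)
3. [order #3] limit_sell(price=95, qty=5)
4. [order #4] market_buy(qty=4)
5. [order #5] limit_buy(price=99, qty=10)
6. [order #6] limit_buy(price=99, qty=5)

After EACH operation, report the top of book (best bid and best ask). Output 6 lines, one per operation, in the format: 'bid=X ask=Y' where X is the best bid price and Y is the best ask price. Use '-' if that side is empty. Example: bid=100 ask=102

Answer: bid=- ask=-
bid=- ask=102
bid=- ask=95
bid=- ask=95
bid=99 ask=102
bid=99 ask=102

Derivation:
After op 1 [order #1] market_sell(qty=5): fills=none; bids=[-] asks=[-]
After op 2 [order #2] limit_sell(price=102, qty=1): fills=none; bids=[-] asks=[#2:1@102]
After op 3 [order #3] limit_sell(price=95, qty=5): fills=none; bids=[-] asks=[#3:5@95 #2:1@102]
After op 4 [order #4] market_buy(qty=4): fills=#4x#3:4@95; bids=[-] asks=[#3:1@95 #2:1@102]
After op 5 [order #5] limit_buy(price=99, qty=10): fills=#5x#3:1@95; bids=[#5:9@99] asks=[#2:1@102]
After op 6 [order #6] limit_buy(price=99, qty=5): fills=none; bids=[#5:9@99 #6:5@99] asks=[#2:1@102]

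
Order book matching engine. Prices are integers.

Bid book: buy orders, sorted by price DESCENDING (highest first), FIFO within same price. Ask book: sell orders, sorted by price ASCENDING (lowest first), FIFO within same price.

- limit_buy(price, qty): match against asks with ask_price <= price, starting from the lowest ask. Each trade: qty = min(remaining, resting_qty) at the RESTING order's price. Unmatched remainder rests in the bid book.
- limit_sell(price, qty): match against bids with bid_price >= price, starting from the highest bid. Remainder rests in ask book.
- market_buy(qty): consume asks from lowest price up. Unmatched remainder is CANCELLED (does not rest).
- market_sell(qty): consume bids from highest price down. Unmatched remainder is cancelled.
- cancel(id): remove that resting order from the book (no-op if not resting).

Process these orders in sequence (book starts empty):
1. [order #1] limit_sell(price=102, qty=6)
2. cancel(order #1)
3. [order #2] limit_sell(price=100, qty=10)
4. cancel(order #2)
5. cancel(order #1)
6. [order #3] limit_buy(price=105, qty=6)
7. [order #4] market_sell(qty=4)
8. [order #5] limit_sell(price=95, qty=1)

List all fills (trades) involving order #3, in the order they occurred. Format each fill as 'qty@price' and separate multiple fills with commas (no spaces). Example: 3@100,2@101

After op 1 [order #1] limit_sell(price=102, qty=6): fills=none; bids=[-] asks=[#1:6@102]
After op 2 cancel(order #1): fills=none; bids=[-] asks=[-]
After op 3 [order #2] limit_sell(price=100, qty=10): fills=none; bids=[-] asks=[#2:10@100]
After op 4 cancel(order #2): fills=none; bids=[-] asks=[-]
After op 5 cancel(order #1): fills=none; bids=[-] asks=[-]
After op 6 [order #3] limit_buy(price=105, qty=6): fills=none; bids=[#3:6@105] asks=[-]
After op 7 [order #4] market_sell(qty=4): fills=#3x#4:4@105; bids=[#3:2@105] asks=[-]
After op 8 [order #5] limit_sell(price=95, qty=1): fills=#3x#5:1@105; bids=[#3:1@105] asks=[-]

Answer: 4@105,1@105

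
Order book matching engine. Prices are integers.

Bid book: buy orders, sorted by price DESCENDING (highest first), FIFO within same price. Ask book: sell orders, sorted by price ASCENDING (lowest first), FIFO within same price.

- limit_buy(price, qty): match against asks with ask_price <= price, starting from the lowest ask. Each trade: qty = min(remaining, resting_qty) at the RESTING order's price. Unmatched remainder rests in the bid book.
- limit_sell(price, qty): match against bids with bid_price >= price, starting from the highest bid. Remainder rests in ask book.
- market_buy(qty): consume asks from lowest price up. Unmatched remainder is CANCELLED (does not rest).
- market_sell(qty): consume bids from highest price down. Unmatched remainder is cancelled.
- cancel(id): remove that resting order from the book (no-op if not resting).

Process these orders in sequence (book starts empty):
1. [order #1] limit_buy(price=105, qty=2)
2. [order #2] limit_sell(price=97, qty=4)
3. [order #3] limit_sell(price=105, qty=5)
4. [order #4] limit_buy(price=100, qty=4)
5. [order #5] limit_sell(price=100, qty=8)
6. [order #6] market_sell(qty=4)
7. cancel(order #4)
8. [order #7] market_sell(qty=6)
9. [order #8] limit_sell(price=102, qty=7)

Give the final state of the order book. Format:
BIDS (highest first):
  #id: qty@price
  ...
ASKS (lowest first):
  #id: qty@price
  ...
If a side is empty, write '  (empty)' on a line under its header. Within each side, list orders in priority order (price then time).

Answer: BIDS (highest first):
  (empty)
ASKS (lowest first):
  #5: 6@100
  #8: 7@102
  #3: 5@105

Derivation:
After op 1 [order #1] limit_buy(price=105, qty=2): fills=none; bids=[#1:2@105] asks=[-]
After op 2 [order #2] limit_sell(price=97, qty=4): fills=#1x#2:2@105; bids=[-] asks=[#2:2@97]
After op 3 [order #3] limit_sell(price=105, qty=5): fills=none; bids=[-] asks=[#2:2@97 #3:5@105]
After op 4 [order #4] limit_buy(price=100, qty=4): fills=#4x#2:2@97; bids=[#4:2@100] asks=[#3:5@105]
After op 5 [order #5] limit_sell(price=100, qty=8): fills=#4x#5:2@100; bids=[-] asks=[#5:6@100 #3:5@105]
After op 6 [order #6] market_sell(qty=4): fills=none; bids=[-] asks=[#5:6@100 #3:5@105]
After op 7 cancel(order #4): fills=none; bids=[-] asks=[#5:6@100 #3:5@105]
After op 8 [order #7] market_sell(qty=6): fills=none; bids=[-] asks=[#5:6@100 #3:5@105]
After op 9 [order #8] limit_sell(price=102, qty=7): fills=none; bids=[-] asks=[#5:6@100 #8:7@102 #3:5@105]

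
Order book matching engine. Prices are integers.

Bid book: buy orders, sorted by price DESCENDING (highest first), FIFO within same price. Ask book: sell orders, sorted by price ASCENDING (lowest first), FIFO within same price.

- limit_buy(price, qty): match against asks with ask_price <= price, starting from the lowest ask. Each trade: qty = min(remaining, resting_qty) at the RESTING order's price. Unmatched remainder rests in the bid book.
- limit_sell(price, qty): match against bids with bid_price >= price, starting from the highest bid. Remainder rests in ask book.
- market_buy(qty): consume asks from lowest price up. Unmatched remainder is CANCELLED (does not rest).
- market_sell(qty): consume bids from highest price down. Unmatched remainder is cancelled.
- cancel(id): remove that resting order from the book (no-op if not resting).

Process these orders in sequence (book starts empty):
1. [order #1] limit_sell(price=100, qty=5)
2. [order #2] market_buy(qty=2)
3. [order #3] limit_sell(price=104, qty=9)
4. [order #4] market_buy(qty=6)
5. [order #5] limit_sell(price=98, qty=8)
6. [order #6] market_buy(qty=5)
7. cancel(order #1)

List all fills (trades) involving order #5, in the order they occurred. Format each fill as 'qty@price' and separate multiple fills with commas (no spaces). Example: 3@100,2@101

After op 1 [order #1] limit_sell(price=100, qty=5): fills=none; bids=[-] asks=[#1:5@100]
After op 2 [order #2] market_buy(qty=2): fills=#2x#1:2@100; bids=[-] asks=[#1:3@100]
After op 3 [order #3] limit_sell(price=104, qty=9): fills=none; bids=[-] asks=[#1:3@100 #3:9@104]
After op 4 [order #4] market_buy(qty=6): fills=#4x#1:3@100 #4x#3:3@104; bids=[-] asks=[#3:6@104]
After op 5 [order #5] limit_sell(price=98, qty=8): fills=none; bids=[-] asks=[#5:8@98 #3:6@104]
After op 6 [order #6] market_buy(qty=5): fills=#6x#5:5@98; bids=[-] asks=[#5:3@98 #3:6@104]
After op 7 cancel(order #1): fills=none; bids=[-] asks=[#5:3@98 #3:6@104]

Answer: 5@98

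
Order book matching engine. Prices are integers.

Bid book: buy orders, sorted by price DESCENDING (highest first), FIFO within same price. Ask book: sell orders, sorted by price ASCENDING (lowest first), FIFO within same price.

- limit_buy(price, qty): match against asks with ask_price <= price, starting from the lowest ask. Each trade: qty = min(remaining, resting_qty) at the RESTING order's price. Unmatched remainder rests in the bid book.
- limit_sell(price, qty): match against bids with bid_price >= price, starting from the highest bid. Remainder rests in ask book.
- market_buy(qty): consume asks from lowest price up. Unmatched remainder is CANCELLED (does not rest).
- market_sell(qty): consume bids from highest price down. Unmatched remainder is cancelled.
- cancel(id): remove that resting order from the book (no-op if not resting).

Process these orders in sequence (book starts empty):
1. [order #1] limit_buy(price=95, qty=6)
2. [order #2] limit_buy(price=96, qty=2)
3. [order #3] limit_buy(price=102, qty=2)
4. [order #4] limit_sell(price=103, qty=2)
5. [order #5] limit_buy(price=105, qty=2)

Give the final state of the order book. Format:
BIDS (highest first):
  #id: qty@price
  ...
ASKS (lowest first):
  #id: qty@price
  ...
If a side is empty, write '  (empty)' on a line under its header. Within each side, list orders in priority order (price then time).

Answer: BIDS (highest first):
  #3: 2@102
  #2: 2@96
  #1: 6@95
ASKS (lowest first):
  (empty)

Derivation:
After op 1 [order #1] limit_buy(price=95, qty=6): fills=none; bids=[#1:6@95] asks=[-]
After op 2 [order #2] limit_buy(price=96, qty=2): fills=none; bids=[#2:2@96 #1:6@95] asks=[-]
After op 3 [order #3] limit_buy(price=102, qty=2): fills=none; bids=[#3:2@102 #2:2@96 #1:6@95] asks=[-]
After op 4 [order #4] limit_sell(price=103, qty=2): fills=none; bids=[#3:2@102 #2:2@96 #1:6@95] asks=[#4:2@103]
After op 5 [order #5] limit_buy(price=105, qty=2): fills=#5x#4:2@103; bids=[#3:2@102 #2:2@96 #1:6@95] asks=[-]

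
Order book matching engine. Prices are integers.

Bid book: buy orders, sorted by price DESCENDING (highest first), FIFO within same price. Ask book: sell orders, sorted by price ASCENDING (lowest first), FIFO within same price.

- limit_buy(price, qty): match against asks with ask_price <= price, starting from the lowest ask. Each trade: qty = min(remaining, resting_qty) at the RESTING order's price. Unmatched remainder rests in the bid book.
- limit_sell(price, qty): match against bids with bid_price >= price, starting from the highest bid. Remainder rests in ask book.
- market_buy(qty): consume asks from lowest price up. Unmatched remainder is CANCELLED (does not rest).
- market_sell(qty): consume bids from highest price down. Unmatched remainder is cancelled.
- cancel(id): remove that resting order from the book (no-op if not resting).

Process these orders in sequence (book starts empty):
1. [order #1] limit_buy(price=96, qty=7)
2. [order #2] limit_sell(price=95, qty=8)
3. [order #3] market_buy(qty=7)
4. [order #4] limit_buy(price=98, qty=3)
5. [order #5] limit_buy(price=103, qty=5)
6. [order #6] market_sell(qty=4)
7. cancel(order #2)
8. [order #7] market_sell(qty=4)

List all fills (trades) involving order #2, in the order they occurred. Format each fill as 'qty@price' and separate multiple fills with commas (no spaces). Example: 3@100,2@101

Answer: 7@96,1@95

Derivation:
After op 1 [order #1] limit_buy(price=96, qty=7): fills=none; bids=[#1:7@96] asks=[-]
After op 2 [order #2] limit_sell(price=95, qty=8): fills=#1x#2:7@96; bids=[-] asks=[#2:1@95]
After op 3 [order #3] market_buy(qty=7): fills=#3x#2:1@95; bids=[-] asks=[-]
After op 4 [order #4] limit_buy(price=98, qty=3): fills=none; bids=[#4:3@98] asks=[-]
After op 5 [order #5] limit_buy(price=103, qty=5): fills=none; bids=[#5:5@103 #4:3@98] asks=[-]
After op 6 [order #6] market_sell(qty=4): fills=#5x#6:4@103; bids=[#5:1@103 #4:3@98] asks=[-]
After op 7 cancel(order #2): fills=none; bids=[#5:1@103 #4:3@98] asks=[-]
After op 8 [order #7] market_sell(qty=4): fills=#5x#7:1@103 #4x#7:3@98; bids=[-] asks=[-]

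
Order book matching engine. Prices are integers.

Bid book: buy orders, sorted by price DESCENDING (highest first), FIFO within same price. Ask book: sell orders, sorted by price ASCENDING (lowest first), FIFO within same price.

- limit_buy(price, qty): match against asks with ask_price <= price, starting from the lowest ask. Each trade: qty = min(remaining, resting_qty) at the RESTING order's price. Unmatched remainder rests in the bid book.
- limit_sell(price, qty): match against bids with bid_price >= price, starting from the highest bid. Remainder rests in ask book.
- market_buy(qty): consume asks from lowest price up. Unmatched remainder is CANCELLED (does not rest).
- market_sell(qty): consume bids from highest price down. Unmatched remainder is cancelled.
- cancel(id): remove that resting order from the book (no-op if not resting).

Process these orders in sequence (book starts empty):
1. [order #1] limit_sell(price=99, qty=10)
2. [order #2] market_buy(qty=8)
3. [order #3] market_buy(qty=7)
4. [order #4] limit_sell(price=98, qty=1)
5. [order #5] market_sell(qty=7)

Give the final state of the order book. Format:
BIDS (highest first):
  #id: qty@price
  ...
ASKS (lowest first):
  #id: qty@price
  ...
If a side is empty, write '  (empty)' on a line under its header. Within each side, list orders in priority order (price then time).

After op 1 [order #1] limit_sell(price=99, qty=10): fills=none; bids=[-] asks=[#1:10@99]
After op 2 [order #2] market_buy(qty=8): fills=#2x#1:8@99; bids=[-] asks=[#1:2@99]
After op 3 [order #3] market_buy(qty=7): fills=#3x#1:2@99; bids=[-] asks=[-]
After op 4 [order #4] limit_sell(price=98, qty=1): fills=none; bids=[-] asks=[#4:1@98]
After op 5 [order #5] market_sell(qty=7): fills=none; bids=[-] asks=[#4:1@98]

Answer: BIDS (highest first):
  (empty)
ASKS (lowest first):
  #4: 1@98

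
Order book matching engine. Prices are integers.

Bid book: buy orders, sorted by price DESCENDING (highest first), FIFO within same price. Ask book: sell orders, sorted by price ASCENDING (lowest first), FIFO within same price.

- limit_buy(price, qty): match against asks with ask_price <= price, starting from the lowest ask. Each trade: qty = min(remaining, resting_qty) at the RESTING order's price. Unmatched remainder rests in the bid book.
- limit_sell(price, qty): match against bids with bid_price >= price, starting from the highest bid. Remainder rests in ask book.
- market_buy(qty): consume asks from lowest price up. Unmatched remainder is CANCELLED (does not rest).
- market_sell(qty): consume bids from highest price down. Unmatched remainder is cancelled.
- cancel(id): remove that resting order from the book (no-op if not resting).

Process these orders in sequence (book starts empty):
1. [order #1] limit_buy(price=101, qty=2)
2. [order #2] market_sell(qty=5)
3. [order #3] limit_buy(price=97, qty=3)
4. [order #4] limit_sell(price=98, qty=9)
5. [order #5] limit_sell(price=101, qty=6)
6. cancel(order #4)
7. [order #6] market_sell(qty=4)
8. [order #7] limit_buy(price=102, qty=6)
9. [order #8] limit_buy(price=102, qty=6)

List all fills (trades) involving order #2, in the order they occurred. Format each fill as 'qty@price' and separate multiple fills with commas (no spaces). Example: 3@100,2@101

Answer: 2@101

Derivation:
After op 1 [order #1] limit_buy(price=101, qty=2): fills=none; bids=[#1:2@101] asks=[-]
After op 2 [order #2] market_sell(qty=5): fills=#1x#2:2@101; bids=[-] asks=[-]
After op 3 [order #3] limit_buy(price=97, qty=3): fills=none; bids=[#3:3@97] asks=[-]
After op 4 [order #4] limit_sell(price=98, qty=9): fills=none; bids=[#3:3@97] asks=[#4:9@98]
After op 5 [order #5] limit_sell(price=101, qty=6): fills=none; bids=[#3:3@97] asks=[#4:9@98 #5:6@101]
After op 6 cancel(order #4): fills=none; bids=[#3:3@97] asks=[#5:6@101]
After op 7 [order #6] market_sell(qty=4): fills=#3x#6:3@97; bids=[-] asks=[#5:6@101]
After op 8 [order #7] limit_buy(price=102, qty=6): fills=#7x#5:6@101; bids=[-] asks=[-]
After op 9 [order #8] limit_buy(price=102, qty=6): fills=none; bids=[#8:6@102] asks=[-]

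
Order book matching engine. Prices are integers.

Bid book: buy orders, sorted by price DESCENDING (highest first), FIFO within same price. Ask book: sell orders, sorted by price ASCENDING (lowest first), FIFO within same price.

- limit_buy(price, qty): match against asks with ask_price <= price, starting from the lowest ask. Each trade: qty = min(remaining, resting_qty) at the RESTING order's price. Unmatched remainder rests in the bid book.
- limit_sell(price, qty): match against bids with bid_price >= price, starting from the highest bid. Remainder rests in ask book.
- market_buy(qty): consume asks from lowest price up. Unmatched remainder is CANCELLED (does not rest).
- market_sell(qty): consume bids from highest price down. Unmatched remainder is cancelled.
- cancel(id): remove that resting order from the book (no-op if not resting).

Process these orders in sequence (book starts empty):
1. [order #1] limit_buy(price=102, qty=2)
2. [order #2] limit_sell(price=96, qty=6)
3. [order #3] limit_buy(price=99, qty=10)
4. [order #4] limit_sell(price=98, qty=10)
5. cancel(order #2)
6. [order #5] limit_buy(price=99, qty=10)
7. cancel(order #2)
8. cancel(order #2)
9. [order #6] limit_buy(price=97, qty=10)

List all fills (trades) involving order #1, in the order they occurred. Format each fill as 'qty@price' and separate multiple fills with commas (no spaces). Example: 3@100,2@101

After op 1 [order #1] limit_buy(price=102, qty=2): fills=none; bids=[#1:2@102] asks=[-]
After op 2 [order #2] limit_sell(price=96, qty=6): fills=#1x#2:2@102; bids=[-] asks=[#2:4@96]
After op 3 [order #3] limit_buy(price=99, qty=10): fills=#3x#2:4@96; bids=[#3:6@99] asks=[-]
After op 4 [order #4] limit_sell(price=98, qty=10): fills=#3x#4:6@99; bids=[-] asks=[#4:4@98]
After op 5 cancel(order #2): fills=none; bids=[-] asks=[#4:4@98]
After op 6 [order #5] limit_buy(price=99, qty=10): fills=#5x#4:4@98; bids=[#5:6@99] asks=[-]
After op 7 cancel(order #2): fills=none; bids=[#5:6@99] asks=[-]
After op 8 cancel(order #2): fills=none; bids=[#5:6@99] asks=[-]
After op 9 [order #6] limit_buy(price=97, qty=10): fills=none; bids=[#5:6@99 #6:10@97] asks=[-]

Answer: 2@102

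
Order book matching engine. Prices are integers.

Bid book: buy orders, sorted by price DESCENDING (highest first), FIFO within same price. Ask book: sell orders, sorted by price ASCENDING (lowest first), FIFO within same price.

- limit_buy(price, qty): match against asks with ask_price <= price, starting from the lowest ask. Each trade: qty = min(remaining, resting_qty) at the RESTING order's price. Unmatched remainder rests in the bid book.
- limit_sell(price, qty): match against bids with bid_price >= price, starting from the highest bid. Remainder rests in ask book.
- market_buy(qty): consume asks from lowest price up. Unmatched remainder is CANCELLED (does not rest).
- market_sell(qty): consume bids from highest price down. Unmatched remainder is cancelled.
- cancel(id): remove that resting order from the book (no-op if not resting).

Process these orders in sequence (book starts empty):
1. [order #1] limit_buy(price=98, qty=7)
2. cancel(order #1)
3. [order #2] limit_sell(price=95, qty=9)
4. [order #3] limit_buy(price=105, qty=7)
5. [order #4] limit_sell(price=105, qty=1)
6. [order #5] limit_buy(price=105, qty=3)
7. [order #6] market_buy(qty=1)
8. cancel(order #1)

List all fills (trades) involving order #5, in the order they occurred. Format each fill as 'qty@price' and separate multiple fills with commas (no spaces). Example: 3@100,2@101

Answer: 2@95,1@105

Derivation:
After op 1 [order #1] limit_buy(price=98, qty=7): fills=none; bids=[#1:7@98] asks=[-]
After op 2 cancel(order #1): fills=none; bids=[-] asks=[-]
After op 3 [order #2] limit_sell(price=95, qty=9): fills=none; bids=[-] asks=[#2:9@95]
After op 4 [order #3] limit_buy(price=105, qty=7): fills=#3x#2:7@95; bids=[-] asks=[#2:2@95]
After op 5 [order #4] limit_sell(price=105, qty=1): fills=none; bids=[-] asks=[#2:2@95 #4:1@105]
After op 6 [order #5] limit_buy(price=105, qty=3): fills=#5x#2:2@95 #5x#4:1@105; bids=[-] asks=[-]
After op 7 [order #6] market_buy(qty=1): fills=none; bids=[-] asks=[-]
After op 8 cancel(order #1): fills=none; bids=[-] asks=[-]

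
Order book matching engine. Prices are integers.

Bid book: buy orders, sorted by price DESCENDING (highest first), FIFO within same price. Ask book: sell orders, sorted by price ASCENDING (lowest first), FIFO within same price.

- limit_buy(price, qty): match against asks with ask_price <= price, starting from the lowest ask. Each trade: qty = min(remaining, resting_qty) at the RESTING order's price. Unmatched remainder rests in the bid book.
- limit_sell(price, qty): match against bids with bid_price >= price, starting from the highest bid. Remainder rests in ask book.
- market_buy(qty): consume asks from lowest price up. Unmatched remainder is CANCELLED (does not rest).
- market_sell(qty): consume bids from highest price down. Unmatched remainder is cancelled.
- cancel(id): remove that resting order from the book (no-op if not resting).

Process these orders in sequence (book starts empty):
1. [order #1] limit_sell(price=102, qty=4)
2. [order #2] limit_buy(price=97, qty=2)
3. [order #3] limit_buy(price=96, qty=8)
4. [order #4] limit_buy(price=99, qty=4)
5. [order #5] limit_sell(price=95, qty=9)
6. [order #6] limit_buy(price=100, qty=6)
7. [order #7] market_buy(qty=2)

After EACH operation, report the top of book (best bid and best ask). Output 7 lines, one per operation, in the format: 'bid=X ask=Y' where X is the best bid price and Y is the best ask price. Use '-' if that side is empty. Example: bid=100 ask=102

Answer: bid=- ask=102
bid=97 ask=102
bid=97 ask=102
bid=99 ask=102
bid=96 ask=102
bid=100 ask=102
bid=100 ask=102

Derivation:
After op 1 [order #1] limit_sell(price=102, qty=4): fills=none; bids=[-] asks=[#1:4@102]
After op 2 [order #2] limit_buy(price=97, qty=2): fills=none; bids=[#2:2@97] asks=[#1:4@102]
After op 3 [order #3] limit_buy(price=96, qty=8): fills=none; bids=[#2:2@97 #3:8@96] asks=[#1:4@102]
After op 4 [order #4] limit_buy(price=99, qty=4): fills=none; bids=[#4:4@99 #2:2@97 #3:8@96] asks=[#1:4@102]
After op 5 [order #5] limit_sell(price=95, qty=9): fills=#4x#5:4@99 #2x#5:2@97 #3x#5:3@96; bids=[#3:5@96] asks=[#1:4@102]
After op 6 [order #6] limit_buy(price=100, qty=6): fills=none; bids=[#6:6@100 #3:5@96] asks=[#1:4@102]
After op 7 [order #7] market_buy(qty=2): fills=#7x#1:2@102; bids=[#6:6@100 #3:5@96] asks=[#1:2@102]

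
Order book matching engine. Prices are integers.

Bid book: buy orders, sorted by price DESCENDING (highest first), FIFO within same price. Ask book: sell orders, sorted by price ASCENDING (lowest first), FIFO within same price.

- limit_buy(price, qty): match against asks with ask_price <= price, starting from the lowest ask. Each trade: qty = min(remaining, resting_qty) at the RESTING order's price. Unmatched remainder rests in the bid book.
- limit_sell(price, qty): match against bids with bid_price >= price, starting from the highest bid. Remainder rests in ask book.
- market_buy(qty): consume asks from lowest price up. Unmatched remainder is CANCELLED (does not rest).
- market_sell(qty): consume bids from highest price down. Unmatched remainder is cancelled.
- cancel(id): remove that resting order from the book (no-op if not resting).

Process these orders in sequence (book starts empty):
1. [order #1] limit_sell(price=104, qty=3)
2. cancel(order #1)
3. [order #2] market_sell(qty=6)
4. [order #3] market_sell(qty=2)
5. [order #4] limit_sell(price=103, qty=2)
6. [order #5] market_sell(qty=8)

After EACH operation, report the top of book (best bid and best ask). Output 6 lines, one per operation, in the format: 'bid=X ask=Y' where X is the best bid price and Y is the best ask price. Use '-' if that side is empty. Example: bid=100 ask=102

After op 1 [order #1] limit_sell(price=104, qty=3): fills=none; bids=[-] asks=[#1:3@104]
After op 2 cancel(order #1): fills=none; bids=[-] asks=[-]
After op 3 [order #2] market_sell(qty=6): fills=none; bids=[-] asks=[-]
After op 4 [order #3] market_sell(qty=2): fills=none; bids=[-] asks=[-]
After op 5 [order #4] limit_sell(price=103, qty=2): fills=none; bids=[-] asks=[#4:2@103]
After op 6 [order #5] market_sell(qty=8): fills=none; bids=[-] asks=[#4:2@103]

Answer: bid=- ask=104
bid=- ask=-
bid=- ask=-
bid=- ask=-
bid=- ask=103
bid=- ask=103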